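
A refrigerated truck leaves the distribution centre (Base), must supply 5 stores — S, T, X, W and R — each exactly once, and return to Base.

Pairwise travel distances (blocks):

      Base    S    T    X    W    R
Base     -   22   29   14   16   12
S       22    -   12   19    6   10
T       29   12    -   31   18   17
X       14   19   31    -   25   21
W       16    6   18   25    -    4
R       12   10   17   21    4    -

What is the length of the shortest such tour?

Minimum total distance: 79 blocks.

Base - S - T - X - W - R - Base: 22+12+31+25+4+12 = 106
Base - S - T - X - R - W - Base: 22+12+31+21+4+16 = 106
Base - S - T - W - X - R - Base: 22+12+18+25+21+12 = 110
Base - S - T - W - R - X - Base: 22+12+18+4+21+14 = 91
Base - S - T - R - X - W - Base: 22+12+17+21+25+16 = 113
Base - S - T - R - W - X - Base: 22+12+17+4+25+14 = 94
Base - S - X - T - W - R - Base: 22+19+31+18+4+12 = 106
Base - S - X - T - R - W - Base: 22+19+31+17+4+16 = 109
Base - S - X - W - T - R - Base: 22+19+25+18+17+12 = 113
Base - S - X - W - R - T - Base: 22+19+25+4+17+29 = 116
Base - S - X - R - T - W - Base: 22+19+21+17+18+16 = 113
Base - S - X - R - W - T - Base: 22+19+21+4+18+29 = 113
Base - S - W - T - X - R - Base: 22+6+18+31+21+12 = 110
Base - S - W - T - R - X - Base: 22+6+18+17+21+14 = 98
… (46 more)
Base - X - S - T - W - R - Base: 14+19+12+18+4+12 = 79  ← best
The minimum is 79.
One optimal route: Base → X → S → T → W → R → Base (or its reverse).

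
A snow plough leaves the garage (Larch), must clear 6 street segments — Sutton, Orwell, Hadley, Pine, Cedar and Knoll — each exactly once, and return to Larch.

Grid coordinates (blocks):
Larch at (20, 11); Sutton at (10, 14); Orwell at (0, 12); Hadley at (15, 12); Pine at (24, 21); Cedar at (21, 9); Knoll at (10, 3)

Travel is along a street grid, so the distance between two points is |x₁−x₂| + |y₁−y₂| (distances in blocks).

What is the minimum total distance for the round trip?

Larch → Sutton → Orwell → Hadley → Pine → Cedar → Knoll → Larch: 13+12+15+18+15+17+18 = 108
Larch → Sutton → Orwell → Hadley → Pine → Knoll → Cedar → Larch: 13+12+15+18+32+17+3 = 110
Larch → Sutton → Orwell → Hadley → Cedar → Pine → Knoll → Larch: 13+12+15+9+15+32+18 = 114
Larch → Sutton → Orwell → Hadley → Cedar → Knoll → Pine → Larch: 13+12+15+9+17+32+14 = 112
Larch → Sutton → Orwell → Hadley → Knoll → Pine → Cedar → Larch: 13+12+15+14+32+15+3 = 104
Larch → Sutton → Orwell → Hadley → Knoll → Cedar → Pine → Larch: 13+12+15+14+17+15+14 = 100
Larch → Sutton → Orwell → Pine → Hadley → Cedar → Knoll → Larch: 13+12+33+18+9+17+18 = 120
Larch → Sutton → Orwell → Pine → Hadley → Knoll → Cedar → Larch: 13+12+33+18+14+17+3 = 110
… (352 more)
Larch → Hadley → Sutton → Orwell → Knoll → Cedar → Pine → Larch: 6+7+12+19+17+15+14 = 90  ← best
The minimum is 90.
One optimal route: Larch → Hadley → Sutton → Orwell → Knoll → Cedar → Pine → Larch (or its reverse).

Shortest round trip = 90 blocks.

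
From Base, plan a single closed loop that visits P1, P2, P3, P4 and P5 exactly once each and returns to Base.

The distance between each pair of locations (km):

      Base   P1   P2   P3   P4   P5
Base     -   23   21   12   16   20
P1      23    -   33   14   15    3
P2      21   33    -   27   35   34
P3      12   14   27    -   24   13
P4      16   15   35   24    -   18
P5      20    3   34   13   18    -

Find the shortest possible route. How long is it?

Base → P1 → P2 → P3 → P4 → P5 → Base: 23+33+27+24+18+20 = 145
Base → P1 → P2 → P3 → P5 → P4 → Base: 23+33+27+13+18+16 = 130
Base → P1 → P2 → P4 → P3 → P5 → Base: 23+33+35+24+13+20 = 148
Base → P1 → P2 → P4 → P5 → P3 → Base: 23+33+35+18+13+12 = 134
Base → P1 → P2 → P5 → P3 → P4 → Base: 23+33+34+13+24+16 = 143
Base → P1 → P2 → P5 → P4 → P3 → Base: 23+33+34+18+24+12 = 144
Base → P1 → P3 → P2 → P4 → P5 → Base: 23+14+27+35+18+20 = 137
Base → P1 → P3 → P2 → P5 → P4 → Base: 23+14+27+34+18+16 = 132
Base → P1 → P3 → P4 → P2 → P5 → Base: 23+14+24+35+34+20 = 150
Base → P1 → P3 → P4 → P5 → P2 → Base: 23+14+24+18+34+21 = 134
Base → P1 → P3 → P5 → P2 → P4 → Base: 23+14+13+34+35+16 = 135
Base → P1 → P3 → P5 → P4 → P2 → Base: 23+14+13+18+35+21 = 124
Base → P1 → P4 → P2 → P3 → P5 → Base: 23+15+35+27+13+20 = 133
Base → P1 → P4 → P2 → P5 → P3 → Base: 23+15+35+34+13+12 = 132
… (46 more)
Base → P2 → P3 → P5 → P1 → P4 → Base: 21+27+13+3+15+16 = 95  ← best
The minimum is 95.
One optimal route: Base → P2 → P3 → P5 → P1 → P4 → Base (or its reverse).

Shortest round trip = 95 km.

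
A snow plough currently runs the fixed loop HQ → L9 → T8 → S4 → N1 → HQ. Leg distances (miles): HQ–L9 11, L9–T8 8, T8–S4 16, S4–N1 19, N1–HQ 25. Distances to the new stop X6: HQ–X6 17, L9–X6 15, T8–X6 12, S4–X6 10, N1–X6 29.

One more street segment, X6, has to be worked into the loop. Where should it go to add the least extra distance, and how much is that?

Insertion cost between consecutive stops i–j is d(i,X6) + d(X6,j) − d(i,j):
  between HQ and L9: 17 + 15 − 11 = 21
  between L9 and T8: 15 + 12 − 8 = 19
  between T8 and S4: 12 + 10 − 16 = 6
  between S4 and N1: 10 + 29 − 19 = 20
  between N1 and HQ: 29 + 17 − 25 = 21
Cheapest insertion is between T8 and S4, adding 6.
New total = 79 + 6 = 85.

Adding 6 miles by placing X6 on the T8–S4 leg.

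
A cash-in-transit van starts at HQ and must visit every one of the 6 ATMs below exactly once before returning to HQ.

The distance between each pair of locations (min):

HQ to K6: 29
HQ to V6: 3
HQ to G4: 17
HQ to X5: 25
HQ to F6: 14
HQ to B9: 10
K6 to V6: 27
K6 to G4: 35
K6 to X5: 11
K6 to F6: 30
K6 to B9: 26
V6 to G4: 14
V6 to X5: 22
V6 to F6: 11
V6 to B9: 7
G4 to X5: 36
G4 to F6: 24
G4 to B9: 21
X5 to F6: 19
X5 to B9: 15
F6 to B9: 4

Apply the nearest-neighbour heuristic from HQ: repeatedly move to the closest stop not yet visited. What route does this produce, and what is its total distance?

96 min along HQ → V6 → B9 → F6 → X5 → K6 → G4 → HQ.

From HQ: distances to unvisited — V6=3, B9=10, F6=14, G4=17, X5=25, K6=29. Nearest is V6 (3).
From V6: distances to unvisited — B9=7, F6=11, G4=14, X5=22, K6=27. Nearest is B9 (7).
From B9: distances to unvisited — F6=4, X5=15, G4=21, K6=26. Nearest is F6 (4).
From F6: distances to unvisited — X5=19, G4=24, K6=30. Nearest is X5 (19).
From X5: distances to unvisited — K6=11, G4=36. Nearest is K6 (11).
From K6: distances to unvisited — G4=35. Nearest is G4 (35).
Return G4→HQ: 17.
Total = 3 + 7 + 4 + 19 + 11 + 35 + 17 = 96.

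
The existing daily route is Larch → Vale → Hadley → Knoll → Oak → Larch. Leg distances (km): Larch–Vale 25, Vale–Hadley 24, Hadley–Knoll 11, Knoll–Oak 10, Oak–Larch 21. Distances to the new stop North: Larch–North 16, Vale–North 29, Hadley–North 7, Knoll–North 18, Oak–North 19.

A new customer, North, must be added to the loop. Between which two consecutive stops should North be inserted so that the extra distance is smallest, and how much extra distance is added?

Minimum extra distance: 12 km, inserting North between Vale and Hadley.

Insertion cost between consecutive stops i–j is d(i,North) + d(North,j) − d(i,j):
  between Larch and Vale: 16 + 29 − 25 = 20
  between Vale and Hadley: 29 + 7 − 24 = 12
  between Hadley and Knoll: 7 + 18 − 11 = 14
  between Knoll and Oak: 18 + 19 − 10 = 27
  between Oak and Larch: 19 + 16 − 21 = 14
Cheapest insertion is between Vale and Hadley, adding 12.
New total = 91 + 12 = 103.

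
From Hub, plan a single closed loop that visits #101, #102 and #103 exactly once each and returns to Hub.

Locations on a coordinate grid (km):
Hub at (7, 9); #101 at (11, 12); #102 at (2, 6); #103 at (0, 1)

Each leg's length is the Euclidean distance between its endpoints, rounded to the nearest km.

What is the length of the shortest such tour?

Hub-#101-#102-#103-Hub: 5+11+5+11 = 32
Hub-#101-#103-#102-Hub: 5+16+5+6 = 32
Hub-#102-#101-#103-Hub: 6+11+16+11 = 44
The minimum is 32.
One optimal route: Hub → #101 → #102 → #103 → Hub (or its reverse).

Shortest round trip = 32 km.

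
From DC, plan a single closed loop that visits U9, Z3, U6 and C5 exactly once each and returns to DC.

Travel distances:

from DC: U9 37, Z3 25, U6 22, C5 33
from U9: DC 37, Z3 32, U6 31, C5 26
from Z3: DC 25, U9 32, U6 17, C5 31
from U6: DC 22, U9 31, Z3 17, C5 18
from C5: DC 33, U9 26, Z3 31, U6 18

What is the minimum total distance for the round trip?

With 4 stops there are 4!/2 = 12 distinct round trips (a route and its reverse cost the same).
DC → U9 → Z3 → U6 → C5 → DC: 37+32+17+18+33 = 137
DC → U9 → Z3 → C5 → U6 → DC: 37+32+31+18+22 = 140
DC → U9 → U6 → Z3 → C5 → DC: 37+31+17+31+33 = 149
DC → U9 → U6 → C5 → Z3 → DC: 37+31+18+31+25 = 142
DC → U9 → C5 → Z3 → U6 → DC: 37+26+31+17+22 = 133
DC → U9 → C5 → U6 → Z3 → DC: 37+26+18+17+25 = 123
DC → Z3 → U9 → U6 → C5 → DC: 25+32+31+18+33 = 139
DC → Z3 → U9 → C5 → U6 → DC: 25+32+26+18+22 = 123
DC → Z3 → U6 → U9 → C5 → DC: 25+17+31+26+33 = 132
DC → Z3 → C5 → U9 → U6 → DC: 25+31+26+31+22 = 135
DC → U6 → U9 → Z3 → C5 → DC: 22+31+32+31+33 = 149
DC → U6 → Z3 → U9 → C5 → DC: 22+17+32+26+33 = 130
The minimum is 123.
One optimal route: DC → U9 → C5 → U6 → Z3 → DC (or its reverse).

Minimum total distance: 123.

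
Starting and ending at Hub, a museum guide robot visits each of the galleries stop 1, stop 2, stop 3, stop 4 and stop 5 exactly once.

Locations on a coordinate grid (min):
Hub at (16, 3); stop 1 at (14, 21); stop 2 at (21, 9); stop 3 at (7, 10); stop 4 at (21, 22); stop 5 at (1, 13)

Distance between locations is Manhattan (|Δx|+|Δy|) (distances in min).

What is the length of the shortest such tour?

Shortest round trip = 78 min.

Hub→stop 1→stop 2→stop 3→stop 4→stop 5→Hub: 20+19+15+26+29+25 = 134
Hub→stop 1→stop 2→stop 3→stop 5→stop 4→Hub: 20+19+15+9+29+24 = 116
Hub→stop 1→stop 2→stop 4→stop 3→stop 5→Hub: 20+19+13+26+9+25 = 112
Hub→stop 1→stop 2→stop 4→stop 5→stop 3→Hub: 20+19+13+29+9+16 = 106
Hub→stop 1→stop 2→stop 5→stop 3→stop 4→Hub: 20+19+24+9+26+24 = 122
Hub→stop 1→stop 2→stop 5→stop 4→stop 3→Hub: 20+19+24+29+26+16 = 134
Hub→stop 1→stop 3→stop 2→stop 4→stop 5→Hub: 20+18+15+13+29+25 = 120
Hub→stop 1→stop 3→stop 2→stop 5→stop 4→Hub: 20+18+15+24+29+24 = 130
Hub→stop 1→stop 3→stop 4→stop 2→stop 5→Hub: 20+18+26+13+24+25 = 126
Hub→stop 1→stop 3→stop 4→stop 5→stop 2→Hub: 20+18+26+29+24+11 = 128
Hub→stop 1→stop 3→stop 5→stop 2→stop 4→Hub: 20+18+9+24+13+24 = 108
Hub→stop 1→stop 3→stop 5→stop 4→stop 2→Hub: 20+18+9+29+13+11 = 100
Hub→stop 1→stop 4→stop 2→stop 3→stop 5→Hub: 20+8+13+15+9+25 = 90
Hub→stop 1→stop 4→stop 2→stop 5→stop 3→Hub: 20+8+13+24+9+16 = 90
… (46 more)
Hub→stop 2→stop 4→stop 1→stop 5→stop 3→Hub: 11+13+8+21+9+16 = 78  ← best
The minimum is 78.
One optimal route: Hub → stop 2 → stop 4 → stop 1 → stop 5 → stop 3 → Hub (or its reverse).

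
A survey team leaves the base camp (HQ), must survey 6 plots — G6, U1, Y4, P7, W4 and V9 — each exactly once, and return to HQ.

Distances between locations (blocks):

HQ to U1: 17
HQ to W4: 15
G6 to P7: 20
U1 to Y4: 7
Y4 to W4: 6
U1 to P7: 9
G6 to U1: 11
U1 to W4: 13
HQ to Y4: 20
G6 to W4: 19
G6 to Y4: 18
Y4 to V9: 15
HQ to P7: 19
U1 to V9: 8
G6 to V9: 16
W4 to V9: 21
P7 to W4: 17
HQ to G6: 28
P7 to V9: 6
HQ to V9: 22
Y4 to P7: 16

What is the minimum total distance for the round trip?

80 blocks — the shortest possible round trip.

HQ → G6 → U1 → Y4 → P7 → W4 → V9 → HQ: 28+11+7+16+17+21+22 = 122
HQ → G6 → U1 → Y4 → P7 → V9 → W4 → HQ: 28+11+7+16+6+21+15 = 104
HQ → G6 → U1 → Y4 → W4 → P7 → V9 → HQ: 28+11+7+6+17+6+22 = 97
HQ → G6 → U1 → Y4 → W4 → V9 → P7 → HQ: 28+11+7+6+21+6+19 = 98
HQ → G6 → U1 → Y4 → V9 → P7 → W4 → HQ: 28+11+7+15+6+17+15 = 99
HQ → G6 → U1 → Y4 → V9 → W4 → P7 → HQ: 28+11+7+15+21+17+19 = 118
HQ → G6 → U1 → P7 → Y4 → W4 → V9 → HQ: 28+11+9+16+6+21+22 = 113
HQ → G6 → U1 → P7 → Y4 → V9 → W4 → HQ: 28+11+9+16+15+21+15 = 115
… (352 more)
HQ → P7 → V9 → G6 → U1 → Y4 → W4 → HQ: 19+6+16+11+7+6+15 = 80  ← best
The minimum is 80.
One optimal route: HQ → P7 → V9 → G6 → U1 → Y4 → W4 → HQ (or its reverse).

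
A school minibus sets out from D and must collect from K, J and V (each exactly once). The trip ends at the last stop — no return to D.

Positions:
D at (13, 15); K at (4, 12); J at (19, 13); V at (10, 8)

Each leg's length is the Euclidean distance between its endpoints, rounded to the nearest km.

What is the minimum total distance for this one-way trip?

There are 3! = 6 possible orderings.
D - K - J - V: 9+15+10 = 34
D - K - V - J: 9+7+10 = 26
D - J - K - V: 6+15+7 = 28
D - J - V - K: 6+10+7 = 23
D - V - K - J: 8+7+15 = 30
D - V - J - K: 8+10+15 = 33
The minimum is 23.
One shortest path: D → J → V → K.

Shortest open route: 23 km.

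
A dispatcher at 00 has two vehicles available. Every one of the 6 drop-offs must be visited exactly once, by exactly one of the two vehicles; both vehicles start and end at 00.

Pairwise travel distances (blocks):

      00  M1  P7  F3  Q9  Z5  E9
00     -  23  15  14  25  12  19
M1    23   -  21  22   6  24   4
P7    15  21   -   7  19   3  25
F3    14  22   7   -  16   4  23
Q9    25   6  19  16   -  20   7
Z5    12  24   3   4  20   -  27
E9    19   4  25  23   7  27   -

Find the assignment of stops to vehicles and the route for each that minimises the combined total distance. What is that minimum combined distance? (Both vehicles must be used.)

89 blocks — the smallest possible combined total.

There are 2^5 − 1 = 31 ways to divide the 6 stops into two non-empty groups. For each, the best each vehicle can do is its own shortest tour through its group:
  {M1} + {P7, F3, Q9, Z5, E9}: 46 + 64 = 110
  {P7} + {M1, F3, Q9, Z5, E9}: 30 + 61 = 91
  {M1, P7} + {F3, Q9, Z5, E9}: 59 + 58 = 117
  {F3} + {M1, P7, Q9, Z5, E9}: 28 + 63 = 91
  {M1, F3} + {P7, Q9, Z5, E9}: 59 + 60 = 119
  {P7, F3} + {M1, Q9, Z5, E9}: 36 + 61 = 97
  … (31 splits in total)
  {P7, Z5} + {M1, F3, Q9, E9}: 30 + 59 = 89  ← best
Best: vehicle 1 00 → P7 → Z5 → 00 = 30; vehicle 2 00 → F3 → Q9 → M1 → E9 → 00 = 59; combined 89.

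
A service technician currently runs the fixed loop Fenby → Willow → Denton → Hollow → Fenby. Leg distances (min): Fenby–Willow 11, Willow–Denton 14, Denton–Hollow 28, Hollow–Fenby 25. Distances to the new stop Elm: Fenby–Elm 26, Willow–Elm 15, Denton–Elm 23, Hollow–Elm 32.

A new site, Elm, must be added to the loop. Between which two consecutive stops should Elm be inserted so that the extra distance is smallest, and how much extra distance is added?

+24 min — insert Elm between Willow and Denton.

Insertion cost between consecutive stops i–j is d(i,Elm) + d(Elm,j) − d(i,j):
  between Fenby and Willow: 26 + 15 − 11 = 30
  between Willow and Denton: 15 + 23 − 14 = 24
  between Denton and Hollow: 23 + 32 − 28 = 27
  between Hollow and Fenby: 32 + 26 − 25 = 33
Cheapest insertion is between Willow and Denton, adding 24.
New total = 78 + 24 = 102.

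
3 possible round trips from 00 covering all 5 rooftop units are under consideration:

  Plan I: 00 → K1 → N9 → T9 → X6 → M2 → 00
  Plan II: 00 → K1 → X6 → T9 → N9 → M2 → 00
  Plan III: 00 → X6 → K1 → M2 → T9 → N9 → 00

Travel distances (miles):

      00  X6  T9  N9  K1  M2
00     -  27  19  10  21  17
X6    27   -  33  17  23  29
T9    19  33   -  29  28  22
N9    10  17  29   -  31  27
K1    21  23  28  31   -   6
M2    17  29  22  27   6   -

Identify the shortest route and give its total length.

Shortest is Plan III, total 117 miles.

Plan I: 21 + 31 + 29 + 33 + 29 + 17 = 160
Plan II: 21 + 23 + 33 + 29 + 27 + 17 = 150
Plan III: 27 + 23 + 6 + 22 + 29 + 10 = 117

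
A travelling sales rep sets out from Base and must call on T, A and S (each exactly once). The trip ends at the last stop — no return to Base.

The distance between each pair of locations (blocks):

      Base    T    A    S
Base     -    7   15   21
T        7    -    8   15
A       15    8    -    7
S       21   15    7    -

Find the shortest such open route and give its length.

There are 3! = 6 possible orderings.
Base→T→A→S: 7+8+7 = 22
Base→T→S→A: 7+15+7 = 29
Base→A→T→S: 15+8+15 = 38
Base→A→S→T: 15+7+15 = 37
Base→S→T→A: 21+15+8 = 44
Base→S→A→T: 21+7+8 = 36
The minimum is 22.
One shortest path: Base → T → A → S.

Minimum one-way distance = 22 blocks.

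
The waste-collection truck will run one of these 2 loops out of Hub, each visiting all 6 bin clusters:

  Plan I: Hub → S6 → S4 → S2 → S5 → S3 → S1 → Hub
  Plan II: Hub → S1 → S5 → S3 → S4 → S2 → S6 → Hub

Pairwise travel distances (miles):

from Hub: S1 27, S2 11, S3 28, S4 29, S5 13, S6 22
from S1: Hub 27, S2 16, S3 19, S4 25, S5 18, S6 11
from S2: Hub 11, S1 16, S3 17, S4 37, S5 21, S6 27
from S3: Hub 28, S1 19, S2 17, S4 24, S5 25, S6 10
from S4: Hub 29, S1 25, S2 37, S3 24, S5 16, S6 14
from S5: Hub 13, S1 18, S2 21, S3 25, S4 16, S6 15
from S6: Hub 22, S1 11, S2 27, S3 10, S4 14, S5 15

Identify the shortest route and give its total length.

165 miles — Plan I is the shortest.

Plan I: 22 + 14 + 37 + 21 + 25 + 19 + 27 = 165
Plan II: 27 + 18 + 25 + 24 + 37 + 27 + 22 = 180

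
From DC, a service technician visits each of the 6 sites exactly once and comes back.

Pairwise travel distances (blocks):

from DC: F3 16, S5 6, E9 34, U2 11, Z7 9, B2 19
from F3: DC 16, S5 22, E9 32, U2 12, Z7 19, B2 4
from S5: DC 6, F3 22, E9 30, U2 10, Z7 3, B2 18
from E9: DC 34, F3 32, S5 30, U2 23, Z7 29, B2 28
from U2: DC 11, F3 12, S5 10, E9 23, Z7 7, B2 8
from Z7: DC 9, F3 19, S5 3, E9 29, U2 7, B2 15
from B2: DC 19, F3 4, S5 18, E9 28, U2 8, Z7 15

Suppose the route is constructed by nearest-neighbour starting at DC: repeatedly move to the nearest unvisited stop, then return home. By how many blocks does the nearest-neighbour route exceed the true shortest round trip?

7 blocks longer than the optimal tour.

DC: S5=6, Z7=9, U2=11, F3=16, B2=19, E9=34 ⇒ S5
S5: Z7=3, U2=10, B2=18, F3=22, E9=30 ⇒ Z7
Z7: U2=7, B2=15, F3=19, E9=29 ⇒ U2
U2: B2=8, F3=12, E9=23 ⇒ B2
B2: F3=4, E9=28 ⇒ F3
F3: E9=32 ⇒ E9
NN route DC → S5 → Z7 → U2 → B2 → F3 → E9 → DC costs 94.
Optimal: DC → F3 → B2 → E9 → U2 → Z7 → S5 → DC costs 87 (by enumerating all 360 distinct tours).
Excess = 94 − 87 = 7.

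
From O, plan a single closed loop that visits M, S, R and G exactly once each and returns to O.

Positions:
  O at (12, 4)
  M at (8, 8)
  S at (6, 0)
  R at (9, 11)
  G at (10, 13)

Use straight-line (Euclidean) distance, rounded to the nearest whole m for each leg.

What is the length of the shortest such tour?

Shortest round trip = 29 m.

With 4 stops there are 4!/2 = 12 distinct round trips (a route and its reverse cost the same).
O → M → S → R → G → O: 6+8+11+2+9 = 36
O → M → S → G → R → O: 6+8+14+2+8 = 38
O → M → R → S → G → O: 6+3+11+14+9 = 43
O → M → R → G → S → O: 6+3+2+14+7 = 32
O → M → G → S → R → O: 6+5+14+11+8 = 44
O → M → G → R → S → O: 6+5+2+11+7 = 31
O → S → M → R → G → O: 7+8+3+2+9 = 29
O → S → M → G → R → O: 7+8+5+2+8 = 30
O → S → R → M → G → O: 7+11+3+5+9 = 35
O → S → G → M → R → O: 7+14+5+3+8 = 37
O → R → M → S → G → O: 8+3+8+14+9 = 42
O → R → S → M → G → O: 8+11+8+5+9 = 41
The minimum is 29.
One optimal route: O → S → M → R → G → O (or its reverse).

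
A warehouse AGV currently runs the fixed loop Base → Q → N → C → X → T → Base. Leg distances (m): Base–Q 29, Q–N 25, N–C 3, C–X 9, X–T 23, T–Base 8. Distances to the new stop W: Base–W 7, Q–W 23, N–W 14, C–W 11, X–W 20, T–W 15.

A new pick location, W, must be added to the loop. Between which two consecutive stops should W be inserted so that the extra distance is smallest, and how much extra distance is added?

Minimum extra distance: 1 m, inserting W between Base and Q.

Insertion cost between consecutive stops i–j is d(i,W) + d(W,j) − d(i,j):
  between Base and Q: 7 + 23 − 29 = 1
  between Q and N: 23 + 14 − 25 = 12
  between N and C: 14 + 11 − 3 = 22
  between C and X: 11 + 20 − 9 = 22
  between X and T: 20 + 15 − 23 = 12
  between T and Base: 15 + 7 − 8 = 14
Cheapest insertion is between Base and Q, adding 1.
New total = 97 + 1 = 98.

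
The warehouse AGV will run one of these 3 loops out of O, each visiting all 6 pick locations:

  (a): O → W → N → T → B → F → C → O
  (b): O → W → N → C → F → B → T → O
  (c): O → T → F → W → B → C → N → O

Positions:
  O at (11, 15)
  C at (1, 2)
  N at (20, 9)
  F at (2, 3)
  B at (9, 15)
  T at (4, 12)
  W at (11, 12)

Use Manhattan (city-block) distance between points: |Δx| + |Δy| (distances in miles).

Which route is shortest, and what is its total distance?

Shortest is (b), total 80 miles.

(a): 3 + 12 + 19 + 8 + 19 + 2 + 23 = 86
(b): 3 + 12 + 26 + 2 + 19 + 8 + 10 = 80
(c): 10 + 11 + 18 + 5 + 21 + 26 + 15 = 106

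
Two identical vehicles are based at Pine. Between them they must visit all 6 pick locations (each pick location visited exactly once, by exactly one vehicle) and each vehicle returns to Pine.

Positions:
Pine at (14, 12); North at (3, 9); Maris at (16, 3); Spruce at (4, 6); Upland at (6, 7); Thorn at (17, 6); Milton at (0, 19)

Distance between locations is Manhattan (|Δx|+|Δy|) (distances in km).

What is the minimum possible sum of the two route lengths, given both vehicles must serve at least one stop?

Minimum combined distance: 78 km.

Try each way of splitting the stops between the two vehicles (each non-empty) and, for each split, find the best tour for each vehicle:
  {North} + {Maris, Spruce, Upland, Thorn, Milton}: 28 + 68 = 96
  {Maris} + {North, Spruce, Upland, Thorn, Milton}: 22 + 62 = 84
  {North, Maris} + {Spruce, Upland, Thorn, Milton}: 44 + 62 = 106
  {Spruce} + {North, Maris, Upland, Thorn, Milton}: 32 + 66 = 98
  {North, Spruce} + {Maris, Upland, Thorn, Milton}: 34 + 66 = 100
  {Maris, Spruce} + {North, Upland, Thorn, Milton}: 42 + 60 = 102
  … (31 splits in total)
  {Maris, Thorn} + {North, Spruce, Upland, Milton}: 24 + 54 = 78  ← best
Best: vehicle 1 Pine → Maris → Thorn → Pine = 24; vehicle 2 Pine → Upland → Spruce → North → Milton → Pine = 54; combined 78.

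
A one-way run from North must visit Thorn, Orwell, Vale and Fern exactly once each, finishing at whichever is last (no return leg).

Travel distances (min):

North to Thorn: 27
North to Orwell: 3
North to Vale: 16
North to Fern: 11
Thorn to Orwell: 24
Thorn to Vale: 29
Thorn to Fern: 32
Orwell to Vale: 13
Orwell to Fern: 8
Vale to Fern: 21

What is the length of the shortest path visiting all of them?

There are 4! = 24 possible orderings.
North→Thorn→Orwell→Vale→Fern: 27+24+13+21 = 85
North→Thorn→Orwell→Fern→Vale: 27+24+8+21 = 80
North→Thorn→Vale→Orwell→Fern: 27+29+13+8 = 77
North→Thorn→Vale→Fern→Orwell: 27+29+21+8 = 85
North→Thorn→Fern→Orwell→Vale: 27+32+8+13 = 80
North→Thorn→Fern→Vale→Orwell: 27+32+21+13 = 93
North→Orwell→Thorn→Vale→Fern: 3+24+29+21 = 77
North→Orwell→Thorn→Fern→Vale: 3+24+32+21 = 80
North→Orwell→Vale→Thorn→Fern: 3+13+29+32 = 77
North→Orwell→Vale→Fern→Thorn: 3+13+21+32 = 69
North→Orwell→Fern→Thorn→Vale: 3+8+32+29 = 72
North→Orwell→Fern→Vale→Thorn: 3+8+21+29 = 61
North→Vale→Thorn→Orwell→Fern: 16+29+24+8 = 77
North→Vale→Thorn→Fern→Orwell: 16+29+32+8 = 85
… (10 more)
The minimum is 61.
One shortest path: North → Orwell → Fern → Vale → Thorn.

Shortest open route: 61 min.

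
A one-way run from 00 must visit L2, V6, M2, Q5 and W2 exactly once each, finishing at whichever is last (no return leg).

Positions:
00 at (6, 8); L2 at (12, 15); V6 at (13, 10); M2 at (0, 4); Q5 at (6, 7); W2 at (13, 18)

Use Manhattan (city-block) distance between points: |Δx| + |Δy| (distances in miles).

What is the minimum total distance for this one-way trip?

There are 5! = 120 possible orderings.
00→L2→V6→M2→Q5→W2: 13+6+19+9+18 = 65
00→L2→V6→M2→W2→Q5: 13+6+19+27+18 = 83
00→L2→V6→Q5→M2→W2: 13+6+10+9+27 = 65
00→L2→V6→Q5→W2→M2: 13+6+10+18+27 = 74
00→L2→V6→W2→M2→Q5: 13+6+8+27+9 = 63
00→L2→V6→W2→Q5→M2: 13+6+8+18+9 = 54
00→L2→M2→V6→Q5→W2: 13+23+19+10+18 = 83
00→L2→M2→V6→W2→Q5: 13+23+19+8+18 = 81
00→L2→M2→Q5→V6→W2: 13+23+9+10+8 = 63
00→L2→M2→Q5→W2→V6: 13+23+9+18+8 = 71
00→L2→M2→W2→V6→Q5: 13+23+27+8+10 = 81
00→L2→M2→W2→Q5→V6: 13+23+27+18+10 = 91
00→L2→Q5→V6→M2→W2: 13+14+10+19+27 = 83
00→L2→Q5→V6→W2→M2: 13+14+10+8+27 = 72
… (106 more)
00→M2→Q5→V6→L2→W2: 10+9+10+6+4 = 39  ← best
The minimum is 39.
One shortest path: 00 → M2 → Q5 → V6 → L2 → W2.

39 miles — the minimum one-way total.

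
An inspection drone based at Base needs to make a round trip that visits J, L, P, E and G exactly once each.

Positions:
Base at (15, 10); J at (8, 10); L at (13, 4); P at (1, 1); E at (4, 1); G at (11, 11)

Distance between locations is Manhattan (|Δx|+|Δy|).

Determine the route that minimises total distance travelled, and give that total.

Base-J-L-P-E-G-Base: 7+11+15+3+17+5 = 58
Base-J-L-P-G-E-Base: 7+11+15+20+17+20 = 90
Base-J-L-E-P-G-Base: 7+11+12+3+20+5 = 58
Base-J-L-E-G-P-Base: 7+11+12+17+20+23 = 90
Base-J-L-G-P-E-Base: 7+11+9+20+3+20 = 70
Base-J-L-G-E-P-Base: 7+11+9+17+3+23 = 70
Base-J-P-L-E-G-Base: 7+16+15+12+17+5 = 72
Base-J-P-L-G-E-Base: 7+16+15+9+17+20 = 84
Base-J-P-E-L-G-Base: 7+16+3+12+9+5 = 52
Base-J-P-E-G-L-Base: 7+16+3+17+9+8 = 60
Base-J-P-G-L-E-Base: 7+16+20+9+12+20 = 84
Base-J-P-G-E-L-Base: 7+16+20+17+12+8 = 80
Base-J-E-L-P-G-Base: 7+13+12+15+20+5 = 72
Base-J-E-L-G-P-Base: 7+13+12+9+20+23 = 84
… (46 more)
Base-L-P-E-J-G-Base: 8+15+3+13+4+5 = 48  ← best
The minimum is 48.
One optimal route: Base → L → P → E → J → G → Base (or its reverse).

Minimum total distance: 48.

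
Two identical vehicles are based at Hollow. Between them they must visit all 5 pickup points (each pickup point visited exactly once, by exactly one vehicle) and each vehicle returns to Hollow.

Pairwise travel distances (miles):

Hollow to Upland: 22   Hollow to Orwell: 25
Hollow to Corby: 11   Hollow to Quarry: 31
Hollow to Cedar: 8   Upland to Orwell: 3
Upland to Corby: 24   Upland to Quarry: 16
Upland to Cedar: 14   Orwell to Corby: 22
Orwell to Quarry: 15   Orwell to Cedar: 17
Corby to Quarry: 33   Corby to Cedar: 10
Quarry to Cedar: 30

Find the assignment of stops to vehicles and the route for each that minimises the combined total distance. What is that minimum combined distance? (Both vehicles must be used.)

Try each way of splitting the stops between the two vehicles (each non-empty) and, for each split, find the best tour for each vehicle:
  {Upland} + {Orwell, Corby, Quarry, Cedar}: 44 + 84 = 128
  {Orwell} + {Upland, Corby, Quarry, Cedar}: 50 + 82 = 132
  {Upland, Orwell} + {Corby, Quarry, Cedar}: 50 + 82 = 132
  {Corby} + {Upland, Orwell, Quarry, Cedar}: 22 + 71 = 93
  {Upland, Corby} + {Orwell, Quarry, Cedar}: 57 + 71 = 128
  {Orwell, Corby} + {Upland, Quarry, Cedar}: 58 + 69 = 127
  … (15 splits in total)
Best: vehicle 1 Hollow → Corby → Hollow = 22; vehicle 2 Hollow → Quarry → Orwell → Upland → Cedar → Hollow = 71; combined 93.

93 miles — the smallest possible combined total.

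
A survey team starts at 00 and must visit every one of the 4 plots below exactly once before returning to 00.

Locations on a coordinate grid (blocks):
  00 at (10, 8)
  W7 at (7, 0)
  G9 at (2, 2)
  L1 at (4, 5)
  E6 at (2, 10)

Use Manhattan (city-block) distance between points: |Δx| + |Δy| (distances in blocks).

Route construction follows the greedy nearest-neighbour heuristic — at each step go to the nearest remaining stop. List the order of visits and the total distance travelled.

00 → [L1:9 / E6:10 / W7:11 / G9:14] → L1 (9)
L1 → [G9:5 / E6:7 / W7:8] → G9 (5)
G9 → [W7:7 / E6:8] → W7 (7)
W7 → [E6:15] → E6 (15)
Return E6→00: 10.
Total = 9 + 5 + 7 + 15 + 10 = 46.

Total distance 46 blocks via the nearest-neighbour route 00 → L1 → G9 → W7 → E6 → 00.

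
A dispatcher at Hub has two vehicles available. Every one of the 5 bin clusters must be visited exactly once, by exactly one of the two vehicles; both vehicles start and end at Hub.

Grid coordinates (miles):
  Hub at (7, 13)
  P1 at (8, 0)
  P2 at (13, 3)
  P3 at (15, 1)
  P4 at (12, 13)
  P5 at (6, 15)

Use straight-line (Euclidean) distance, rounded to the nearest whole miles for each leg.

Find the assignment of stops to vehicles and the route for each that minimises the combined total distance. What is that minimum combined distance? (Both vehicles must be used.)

Minimum combined distance: 42 miles.

Check every non-empty split of the stops between the two vehicles; for each half take its own optimal tour:
  {P1} + {P2, P3, P4, P5}: 26 + 35 = 61
  {P2} + {P1, P3, P4, P5}: 24 + 40 = 64
  {P1, P2} + {P3, P4, P5}: 31 + 34 = 65
  {P3} + {P1, P2, P4, P5}: 28 + 37 = 65
  {P1, P3} + {P2, P4, P5}: 34 + 30 = 64
  {P2, P3} + {P1, P4, P5}: 29 + 35 = 64
  … (15 splits in total)
  {P1, P2, P3, P4} + {P5}: 38 + 4 = 42  ← best
Best: vehicle 1 Hub → P1 → P3 → P2 → P4 → Hub = 38; vehicle 2 Hub → P5 → Hub = 4; combined 42.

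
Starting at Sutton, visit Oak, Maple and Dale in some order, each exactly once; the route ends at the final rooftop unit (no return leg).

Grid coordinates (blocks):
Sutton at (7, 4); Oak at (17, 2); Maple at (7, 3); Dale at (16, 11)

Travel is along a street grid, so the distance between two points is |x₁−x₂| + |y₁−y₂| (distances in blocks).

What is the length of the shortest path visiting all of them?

There are 3! = 6 possible orderings.
Sutton - Oak - Maple - Dale: 12+11+17 = 40
Sutton - Oak - Dale - Maple: 12+10+17 = 39
Sutton - Maple - Oak - Dale: 1+11+10 = 22
Sutton - Maple - Dale - Oak: 1+17+10 = 28
Sutton - Dale - Oak - Maple: 16+10+11 = 37
Sutton - Dale - Maple - Oak: 16+17+11 = 44
The minimum is 22.
One shortest path: Sutton → Maple → Oak → Dale.

Minimum one-way distance = 22 blocks.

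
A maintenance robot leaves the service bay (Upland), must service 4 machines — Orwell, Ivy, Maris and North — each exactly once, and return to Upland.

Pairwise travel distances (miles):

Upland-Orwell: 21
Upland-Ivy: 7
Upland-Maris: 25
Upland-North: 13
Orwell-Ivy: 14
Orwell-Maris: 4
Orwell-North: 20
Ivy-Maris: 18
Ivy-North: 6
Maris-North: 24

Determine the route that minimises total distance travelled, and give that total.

With 4 stops there are 4!/2 = 12 distinct round trips (a route and its reverse cost the same).
Upland → Orwell → Ivy → Maris → North → Upland: 21+14+18+24+13 = 90
Upland → Orwell → Ivy → North → Maris → Upland: 21+14+6+24+25 = 90
Upland → Orwell → Maris → Ivy → North → Upland: 21+4+18+6+13 = 62
Upland → Orwell → Maris → North → Ivy → Upland: 21+4+24+6+7 = 62
Upland → Orwell → North → Ivy → Maris → Upland: 21+20+6+18+25 = 90
Upland → Orwell → North → Maris → Ivy → Upland: 21+20+24+18+7 = 90
Upland → Ivy → Orwell → Maris → North → Upland: 7+14+4+24+13 = 62
Upland → Ivy → Orwell → North → Maris → Upland: 7+14+20+24+25 = 90
Upland → Ivy → Maris → Orwell → North → Upland: 7+18+4+20+13 = 62
Upland → Ivy → North → Orwell → Maris → Upland: 7+6+20+4+25 = 62
Upland → Maris → Orwell → Ivy → North → Upland: 25+4+14+6+13 = 62
Upland → Maris → Ivy → Orwell → North → Upland: 25+18+14+20+13 = 90
The minimum is 62.
One optimal route: Upland → Orwell → Maris → Ivy → North → Upland (or its reverse).

Minimum total distance: 62 miles.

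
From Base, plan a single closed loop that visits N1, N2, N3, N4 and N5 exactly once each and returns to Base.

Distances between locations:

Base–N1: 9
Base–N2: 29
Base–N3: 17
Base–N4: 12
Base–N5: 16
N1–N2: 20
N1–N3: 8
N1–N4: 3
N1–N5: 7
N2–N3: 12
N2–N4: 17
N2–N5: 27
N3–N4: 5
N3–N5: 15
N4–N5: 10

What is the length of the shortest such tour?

Shortest round trip = 72.

There are 60 distinct closed tours to check (reversals are equivalent).
Base → N1 → N2 → N3 → N4 → N5 → Base: 9+20+12+5+10+16 = 72
Base → N1 → N2 → N3 → N5 → N4 → Base: 9+20+12+15+10+12 = 78
Base → N1 → N2 → N4 → N3 → N5 → Base: 9+20+17+5+15+16 = 82
Base → N1 → N2 → N4 → N5 → N3 → Base: 9+20+17+10+15+17 = 88
Base → N1 → N2 → N5 → N3 → N4 → Base: 9+20+27+15+5+12 = 88
Base → N1 → N2 → N5 → N4 → N3 → Base: 9+20+27+10+5+17 = 88
Base → N1 → N3 → N2 → N4 → N5 → Base: 9+8+12+17+10+16 = 72
Base → N1 → N3 → N2 → N5 → N4 → Base: 9+8+12+27+10+12 = 78
Base → N1 → N3 → N4 → N2 → N5 → Base: 9+8+5+17+27+16 = 82
Base → N1 → N3 → N4 → N5 → N2 → Base: 9+8+5+10+27+29 = 88
Base → N1 → N3 → N5 → N2 → N4 → Base: 9+8+15+27+17+12 = 88
Base → N1 → N3 → N5 → N4 → N2 → Base: 9+8+15+10+17+29 = 88
Base → N1 → N4 → N2 → N3 → N5 → Base: 9+3+17+12+15+16 = 72
Base → N1 → N4 → N2 → N5 → N3 → Base: 9+3+17+27+15+17 = 88
… (46 more)
The minimum is 72.
One optimal route: Base → N1 → N2 → N3 → N4 → N5 → Base (or its reverse).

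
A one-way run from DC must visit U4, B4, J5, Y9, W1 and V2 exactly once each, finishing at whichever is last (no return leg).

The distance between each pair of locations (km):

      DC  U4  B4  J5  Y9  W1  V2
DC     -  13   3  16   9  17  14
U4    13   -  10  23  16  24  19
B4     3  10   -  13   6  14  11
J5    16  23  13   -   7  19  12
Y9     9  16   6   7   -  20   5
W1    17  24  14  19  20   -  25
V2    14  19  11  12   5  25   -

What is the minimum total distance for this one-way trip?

There are 6! = 720 possible orderings.
DC - U4 - B4 - J5 - Y9 - W1 - V2: 13+10+13+7+20+25 = 88
DC - U4 - B4 - J5 - Y9 - V2 - W1: 13+10+13+7+5+25 = 73
DC - U4 - B4 - J5 - W1 - Y9 - V2: 13+10+13+19+20+5 = 80
DC - U4 - B4 - J5 - W1 - V2 - Y9: 13+10+13+19+25+5 = 85
DC - U4 - B4 - J5 - V2 - Y9 - W1: 13+10+13+12+5+20 = 73
DC - U4 - B4 - J5 - V2 - W1 - Y9: 13+10+13+12+25+20 = 93
DC - U4 - B4 - Y9 - J5 - W1 - V2: 13+10+6+7+19+25 = 80
DC - U4 - B4 - Y9 - J5 - V2 - W1: 13+10+6+7+12+25 = 73
… (712 more)
DC - B4 - U4 - V2 - Y9 - J5 - W1: 3+10+19+5+7+19 = 63  ← best
The minimum is 63.
One shortest path: DC → B4 → U4 → V2 → Y9 → J5 → W1.

Shortest open route: 63 km.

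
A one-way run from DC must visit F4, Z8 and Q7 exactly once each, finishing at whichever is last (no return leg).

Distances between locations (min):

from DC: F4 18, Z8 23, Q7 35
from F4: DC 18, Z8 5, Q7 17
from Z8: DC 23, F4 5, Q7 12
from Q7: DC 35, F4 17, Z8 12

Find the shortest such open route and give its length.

There are 3! = 6 possible orderings.
DC → F4 → Z8 → Q7: 18+5+12 = 35
DC → F4 → Q7 → Z8: 18+17+12 = 47
DC → Z8 → F4 → Q7: 23+5+17 = 45
DC → Z8 → Q7 → F4: 23+12+17 = 52
DC → Q7 → F4 → Z8: 35+17+5 = 57
DC → Q7 → Z8 → F4: 35+12+5 = 52
The minimum is 35.
One shortest path: DC → F4 → Z8 → Q7.

Minimum one-way distance = 35 min.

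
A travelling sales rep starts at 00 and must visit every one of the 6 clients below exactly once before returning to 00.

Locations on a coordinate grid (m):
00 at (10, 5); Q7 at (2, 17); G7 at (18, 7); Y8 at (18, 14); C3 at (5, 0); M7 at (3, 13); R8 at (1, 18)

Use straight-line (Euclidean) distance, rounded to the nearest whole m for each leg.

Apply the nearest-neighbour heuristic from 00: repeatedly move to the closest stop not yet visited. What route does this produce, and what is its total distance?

From 00: distances to unvisited — C3=7, G7=8, M7=11, Y8=12, Q7=14, R8=16. Nearest is C3 (7).
From C3: distances to unvisited — M7=13, G7=15, Q7=17, R8=18, Y8=19. Nearest is M7 (13).
From M7: distances to unvisited — Q7=4, R8=5, Y8=15, G7=16. Nearest is Q7 (4).
From Q7: distances to unvisited — R8=1, Y8=16, G7=19. Nearest is R8 (1).
From R8: distances to unvisited — Y8=17, G7=20. Nearest is Y8 (17).
From Y8: distances to unvisited — G7=7. Nearest is G7 (7).
Return G7→00: 8.
Total = 7 + 13 + 4 + 1 + 17 + 7 + 8 = 57.

Nearest-neighbour total = 57 m; route 00 → C3 → M7 → Q7 → R8 → Y8 → G7 → 00.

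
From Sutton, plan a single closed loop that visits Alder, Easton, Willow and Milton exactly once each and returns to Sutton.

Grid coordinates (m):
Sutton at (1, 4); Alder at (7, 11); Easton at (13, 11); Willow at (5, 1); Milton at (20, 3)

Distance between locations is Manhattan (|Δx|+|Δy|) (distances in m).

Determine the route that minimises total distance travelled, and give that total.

With 4 stops there are 4!/2 = 12 distinct round trips (a route and its reverse cost the same).
Sutton→Alder→Easton→Willow→Milton→Sutton: 13+6+18+17+20 = 74
Sutton→Alder→Easton→Milton→Willow→Sutton: 13+6+15+17+7 = 58
Sutton→Alder→Willow→Easton→Milton→Sutton: 13+12+18+15+20 = 78
Sutton→Alder→Willow→Milton→Easton→Sutton: 13+12+17+15+19 = 76
Sutton→Alder→Milton→Easton→Willow→Sutton: 13+21+15+18+7 = 74
Sutton→Alder→Milton→Willow→Easton→Sutton: 13+21+17+18+19 = 88
Sutton→Easton→Alder→Willow→Milton→Sutton: 19+6+12+17+20 = 74
Sutton→Easton→Alder→Milton→Willow→Sutton: 19+6+21+17+7 = 70
Sutton→Easton→Willow→Alder→Milton→Sutton: 19+18+12+21+20 = 90
Sutton→Easton→Milton→Alder→Willow→Sutton: 19+15+21+12+7 = 74
Sutton→Willow→Alder→Easton→Milton→Sutton: 7+12+6+15+20 = 60
Sutton→Willow→Easton→Alder→Milton→Sutton: 7+18+6+21+20 = 72
The minimum is 58.
One optimal route: Sutton → Alder → Easton → Milton → Willow → Sutton (or its reverse).

58 m — the shortest possible round trip.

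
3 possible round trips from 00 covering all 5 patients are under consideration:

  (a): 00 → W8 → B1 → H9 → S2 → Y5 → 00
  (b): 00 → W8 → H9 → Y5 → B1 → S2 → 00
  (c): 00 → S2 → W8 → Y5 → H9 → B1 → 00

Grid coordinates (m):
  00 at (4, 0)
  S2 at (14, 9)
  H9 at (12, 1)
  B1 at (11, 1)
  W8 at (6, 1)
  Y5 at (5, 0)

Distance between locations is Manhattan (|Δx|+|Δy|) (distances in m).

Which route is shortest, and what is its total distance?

38 m — (a) is the shortest.

(a): 3 + 5 + 1 + 10 + 18 + 1 = 38
(b): 3 + 6 + 8 + 7 + 11 + 19 = 54
(c): 19 + 16 + 2 + 8 + 1 + 8 = 54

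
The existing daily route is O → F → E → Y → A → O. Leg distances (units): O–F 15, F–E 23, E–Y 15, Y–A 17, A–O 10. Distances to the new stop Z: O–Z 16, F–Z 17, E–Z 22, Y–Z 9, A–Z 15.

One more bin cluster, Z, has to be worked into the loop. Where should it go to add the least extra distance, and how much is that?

Insertion cost between consecutive stops i–j is d(i,Z) + d(Z,j) − d(i,j):
  between O and F: 16 + 17 − 15 = 18
  between F and E: 17 + 22 − 23 = 16
  between E and Y: 22 + 9 − 15 = 16
  between Y and A: 9 + 15 − 17 = 7
  between A and O: 15 + 16 − 10 = 21
Cheapest insertion is between Y and A, adding 7.
New total = 80 + 7 = 87.

+7 — insert Z between Y and A.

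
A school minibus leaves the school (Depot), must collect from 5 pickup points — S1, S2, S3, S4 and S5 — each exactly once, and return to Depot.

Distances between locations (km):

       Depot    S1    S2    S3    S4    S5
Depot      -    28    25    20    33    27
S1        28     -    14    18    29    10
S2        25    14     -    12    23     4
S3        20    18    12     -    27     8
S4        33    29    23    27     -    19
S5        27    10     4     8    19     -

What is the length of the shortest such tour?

Minimum total distance: 108 km.

There are 60 distinct closed tours to check (reversals are equivalent).
Depot - S1 - S2 - S3 - S4 - S5 - Depot: 28+14+12+27+19+27 = 127
Depot - S1 - S2 - S3 - S5 - S4 - Depot: 28+14+12+8+19+33 = 114
Depot - S1 - S2 - S4 - S3 - S5 - Depot: 28+14+23+27+8+27 = 127
Depot - S1 - S2 - S4 - S5 - S3 - Depot: 28+14+23+19+8+20 = 112
Depot - S1 - S2 - S5 - S3 - S4 - Depot: 28+14+4+8+27+33 = 114
Depot - S1 - S2 - S5 - S4 - S3 - Depot: 28+14+4+19+27+20 = 112
Depot - S1 - S3 - S2 - S4 - S5 - Depot: 28+18+12+23+19+27 = 127
Depot - S1 - S3 - S2 - S5 - S4 - Depot: 28+18+12+4+19+33 = 114
Depot - S1 - S3 - S4 - S2 - S5 - Depot: 28+18+27+23+4+27 = 127
Depot - S1 - S3 - S4 - S5 - S2 - Depot: 28+18+27+19+4+25 = 121
Depot - S1 - S3 - S5 - S2 - S4 - Depot: 28+18+8+4+23+33 = 114
Depot - S1 - S3 - S5 - S4 - S2 - Depot: 28+18+8+19+23+25 = 121
Depot - S1 - S4 - S2 - S3 - S5 - Depot: 28+29+23+12+8+27 = 127
Depot - S1 - S4 - S2 - S5 - S3 - Depot: 28+29+23+4+8+20 = 112
… (46 more)
Depot - S3 - S1 - S2 - S5 - S4 - Depot: 20+18+14+4+19+33 = 108  ← best
The minimum is 108.
One optimal route: Depot → S3 → S1 → S2 → S5 → S4 → Depot (or its reverse).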